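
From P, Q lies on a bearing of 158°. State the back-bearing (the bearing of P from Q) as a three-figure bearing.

Back-bearing = 158° + 180° = 338°.

338°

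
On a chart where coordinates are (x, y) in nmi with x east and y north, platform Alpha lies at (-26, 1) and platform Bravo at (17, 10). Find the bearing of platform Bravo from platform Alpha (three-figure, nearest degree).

078°

Δeast = 17 − -26 = 43.00; Δnorth = 10 − 1 = 9.00.
Bearing = atan2(Δeast, Δnorth) mod 360° = 78.18° ≈ 078°.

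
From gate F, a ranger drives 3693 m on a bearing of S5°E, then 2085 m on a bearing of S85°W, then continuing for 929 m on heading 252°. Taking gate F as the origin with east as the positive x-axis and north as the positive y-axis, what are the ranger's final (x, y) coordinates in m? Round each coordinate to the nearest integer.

(-2639, -4148)

Leg 1 (S5°E, 3693 m): east 3693 sin 175° = 321.87, north 3693 cos 175° = -3678.95
Leg 2 (S85°W, 2085 m): east 2085 sin 265° = -2077.07, north 2085 cos 265° = -181.72
Leg 3 (252°, 929 m): east 929 sin 252° = -883.53, north 929 cos 252° = -287.08
Summing: -2638.73 m east, -4147.74 m north → (-2639, -4148).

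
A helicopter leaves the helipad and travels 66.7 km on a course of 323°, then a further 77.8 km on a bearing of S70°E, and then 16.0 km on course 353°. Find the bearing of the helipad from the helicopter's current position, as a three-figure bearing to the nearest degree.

216°

Leg 1 (323°, 66.7 km): east 66.7 sin 323° = -40.14, north 66.7 cos 323° = 53.27
Leg 2 (S70°E, 77.8 km): east 77.8 sin 110° = 73.11, north 77.8 cos 110° = -26.61
Leg 3 (353°, 16.0 km): east 16.0 sin 353° = -1.95, north 16.0 cos 353° = 15.88
Net displacement: 31.02 east, 42.54 north. Direction back to start is (-31.02, -42.54): bearing = atan2(-31.02, -42.54) mod 360° = 216.10° ≈ 216°.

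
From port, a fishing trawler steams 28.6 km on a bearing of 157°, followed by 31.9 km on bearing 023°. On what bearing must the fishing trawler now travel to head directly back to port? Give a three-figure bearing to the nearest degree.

Leg 1 (157°, 28.6 km): east 28.6 sin 157° = 11.17, north 28.6 cos 157° = -26.33
Leg 2 (023°, 31.9 km): east 31.9 sin 23° = 12.46, north 31.9 cos 23° = 29.36
Net displacement: 23.64 east, 3.04 north. Direction back to start is (-23.64, -3.04): bearing = atan2(-23.64, -3.04) mod 360° = 262.68° ≈ 263°.

263°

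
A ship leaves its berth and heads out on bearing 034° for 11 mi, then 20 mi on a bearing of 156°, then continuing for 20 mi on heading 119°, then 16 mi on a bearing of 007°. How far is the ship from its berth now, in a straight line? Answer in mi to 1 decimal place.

Leg 1 (034°, 11 mi): east 11 sin 34° = 6.15, north 11 cos 34° = 9.12
Leg 2 (156°, 20 mi): east 20 sin 156° = 8.13, north 20 cos 156° = -18.27
Leg 3 (119°, 20 mi): east 20 sin 119° = 17.49, north 20 cos 119° = -9.70
Leg 4 (007°, 16 mi): east 16 sin 7° = 1.95, north 16 cos 7° = 15.88
Net: 33.73 east, -2.97 north. Distance = √((33.73)² + (-2.97)²) = 33.858 mi.

33.9 mi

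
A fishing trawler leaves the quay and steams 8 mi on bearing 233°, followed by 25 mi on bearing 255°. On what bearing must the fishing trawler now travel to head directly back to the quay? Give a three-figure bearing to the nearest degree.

070°

Leg 1 (233°, 8 mi): east 8 sin 233° = -6.39, north 8 cos 233° = -4.81
Leg 2 (255°, 25 mi): east 25 sin 255° = -24.15, north 25 cos 255° = -6.47
Net displacement: -30.54 east, -11.28 north. Direction back to start is (30.54, 11.28): bearing = atan2(30.54, 11.28) mod 360° = 69.72° ≈ 070°.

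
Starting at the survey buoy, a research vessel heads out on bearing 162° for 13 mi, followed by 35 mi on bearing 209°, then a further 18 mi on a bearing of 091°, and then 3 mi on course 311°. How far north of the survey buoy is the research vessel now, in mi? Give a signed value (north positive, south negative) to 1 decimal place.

Leg 1 (162°, 13 mi): east 13 sin 162° = 4.02, north 13 cos 162° = -12.36
Leg 2 (209°, 35 mi): east 35 sin 209° = -16.97, north 35 cos 209° = -30.61
Leg 3 (091°, 18 mi): east 18 sin 91° = 18.00, north 18 cos 91° = -0.31
Leg 4 (311°, 3 mi): east 3 sin 311° = -2.26, north 3 cos 311° = 1.97
Net north component: -41.32 mi.

-41.3 mi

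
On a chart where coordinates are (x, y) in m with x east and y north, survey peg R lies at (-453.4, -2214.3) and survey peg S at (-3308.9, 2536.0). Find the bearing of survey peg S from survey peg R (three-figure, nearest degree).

329°

Δeast = -3308.9 − -453.4 = -2855.50; Δnorth = 2536.0 − -2214.3 = 4750.30.
Bearing = atan2(Δeast, Δnorth) mod 360° = 328.99° ≈ 329°.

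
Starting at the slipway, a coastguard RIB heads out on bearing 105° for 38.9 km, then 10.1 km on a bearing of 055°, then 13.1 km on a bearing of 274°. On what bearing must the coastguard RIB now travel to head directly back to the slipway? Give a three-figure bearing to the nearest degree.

Leg 1 (105°, 38.9 km): east 38.9 sin 105° = 37.57, north 38.9 cos 105° = -10.07
Leg 2 (055°, 10.1 km): east 10.1 sin 55° = 8.27, north 10.1 cos 55° = 5.79
Leg 3 (274°, 13.1 km): east 13.1 sin 274° = -13.07, north 13.1 cos 274° = 0.91
Net displacement: 32.78 east, -3.36 north. Direction back to start is (-32.78, 3.36): bearing = atan2(-32.78, 3.36) mod 360° = 275.85° ≈ 276°.

276°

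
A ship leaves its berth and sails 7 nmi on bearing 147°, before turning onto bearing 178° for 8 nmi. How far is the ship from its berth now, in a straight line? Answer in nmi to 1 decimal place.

14.5 nmi

Leg 1 (147°, 7 nmi): east 7 sin 147° = 3.81, north 7 cos 147° = -5.87
Leg 2 (178°, 8 nmi): east 8 sin 178° = 0.28, north 8 cos 178° = -8.00
Net: 4.09 east, -13.87 north. Distance = √((4.09)² + (-13.87)²) = 14.457 nmi.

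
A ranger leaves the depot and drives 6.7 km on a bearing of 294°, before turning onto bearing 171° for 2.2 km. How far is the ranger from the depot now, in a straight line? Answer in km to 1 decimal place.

5.8 km

Leg 1 (294°, 6.7 km): east 6.7 sin 294° = -6.12, north 6.7 cos 294° = 2.73
Leg 2 (171°, 2.2 km): east 2.2 sin 171° = 0.34, north 2.2 cos 171° = -2.17
Net: -5.78 east, 0.55 north. Distance = √((-5.78)² + (0.55)²) = 5.803 km.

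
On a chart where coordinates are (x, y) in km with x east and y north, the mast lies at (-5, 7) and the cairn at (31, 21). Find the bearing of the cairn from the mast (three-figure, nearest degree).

069°

Δeast = 31 − -5 = 36.00; Δnorth = 21 − 7 = 14.00.
Bearing = atan2(Δeast, Δnorth) mod 360° = 68.75° ≈ 069°.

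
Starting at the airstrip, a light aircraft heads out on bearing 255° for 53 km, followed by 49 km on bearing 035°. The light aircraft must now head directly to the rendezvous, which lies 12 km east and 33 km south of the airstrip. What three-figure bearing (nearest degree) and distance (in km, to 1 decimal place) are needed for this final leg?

Leg 1 (255°, 53 km): east 53 sin 255° = -51.19, north 53 cos 255° = -13.72
Leg 2 (035°, 49 km): east 49 sin 35° = 28.11, north 49 cos 35° = 40.14
Current position: (-23.09, 26.42). Target: (12, -33). Remaining: Δeast = 35.09, Δnorth = -59.42.
Bearing = atan2(35.09, -59.42) mod 360° = 149.44°; distance = √((35.09)² + (-59.42)²) = 69.008 km.

149°, 69.0 km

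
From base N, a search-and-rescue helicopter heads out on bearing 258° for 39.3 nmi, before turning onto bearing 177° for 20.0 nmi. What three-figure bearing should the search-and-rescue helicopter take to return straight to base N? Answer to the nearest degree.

Leg 1 (258°, 39.3 nmi): east 39.3 sin 258° = -38.44, north 39.3 cos 258° = -8.17
Leg 2 (177°, 20.0 nmi): east 20.0 sin 177° = 1.05, north 20.0 cos 177° = -19.97
Net displacement: -37.39 east, -28.14 north. Direction back to start is (37.39, 28.14): bearing = atan2(37.39, 28.14) mod 360° = 53.03° ≈ 053°.

053°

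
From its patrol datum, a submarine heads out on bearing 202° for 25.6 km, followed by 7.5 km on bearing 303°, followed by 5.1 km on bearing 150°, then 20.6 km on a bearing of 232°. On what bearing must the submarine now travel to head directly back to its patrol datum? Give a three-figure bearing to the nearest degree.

039°

Leg 1 (202°, 25.6 km): east 25.6 sin 202° = -9.59, north 25.6 cos 202° = -23.74
Leg 2 (303°, 7.5 km): east 7.5 sin 303° = -6.29, north 7.5 cos 303° = 4.08
Leg 3 (150°, 5.1 km): east 5.1 sin 150° = 2.55, north 5.1 cos 150° = -4.42
Leg 4 (232°, 20.6 km): east 20.6 sin 232° = -16.23, north 20.6 cos 232° = -12.68
Net displacement: -29.56 east, -36.75 north. Direction back to start is (29.56, 36.75): bearing = atan2(29.56, 36.75) mod 360° = 38.81° ≈ 039°.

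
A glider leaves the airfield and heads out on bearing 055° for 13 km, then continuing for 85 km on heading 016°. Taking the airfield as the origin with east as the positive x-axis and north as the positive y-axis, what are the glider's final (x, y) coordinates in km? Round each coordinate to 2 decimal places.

Leg 1 (055°, 13 km): east 13 sin 55° = 10.65, north 13 cos 55° = 7.46
Leg 2 (016°, 85 km): east 85 sin 16° = 23.43, north 85 cos 16° = 81.71
Summing: 34.08 km east, 89.16 km north → (34.08, 89.16).

(34.08, 89.16)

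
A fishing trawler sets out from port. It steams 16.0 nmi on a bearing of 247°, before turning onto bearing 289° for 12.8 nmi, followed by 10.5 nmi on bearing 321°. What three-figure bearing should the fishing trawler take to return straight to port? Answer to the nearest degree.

100°

Leg 1 (247°, 16.0 nmi): east 16.0 sin 247° = -14.73, north 16.0 cos 247° = -6.25
Leg 2 (289°, 12.8 nmi): east 12.8 sin 289° = -12.10, north 12.8 cos 289° = 4.17
Leg 3 (321°, 10.5 nmi): east 10.5 sin 321° = -6.61, north 10.5 cos 321° = 8.16
Net displacement: -33.44 east, 6.08 north. Direction back to start is (33.44, -6.08): bearing = atan2(33.44, -6.08) mod 360° = 100.30° ≈ 100°.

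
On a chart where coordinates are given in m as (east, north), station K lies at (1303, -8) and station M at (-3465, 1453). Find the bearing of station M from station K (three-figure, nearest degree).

Δeast = -3465 − 1303 = -4768.00; Δnorth = 1453 − -8 = 1461.00.
Bearing = atan2(Δeast, Δnorth) mod 360° = 287.04° ≈ 287°.

287°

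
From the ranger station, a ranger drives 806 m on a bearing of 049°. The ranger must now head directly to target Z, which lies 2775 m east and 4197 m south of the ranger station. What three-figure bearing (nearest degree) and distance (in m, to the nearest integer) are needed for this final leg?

Leg 1 (049°, 806 m): east 806 sin 49° = 608.30, north 806 cos 49° = 528.78
Current position: (608.30, 528.78). Target: (2775, -4197). Remaining: Δeast = 2166.70, Δnorth = -4725.78.
Bearing = atan2(2166.70, -4725.78) mod 360° = 155.37°; distance = √((2166.70)² + (-4725.78)²) = 5198.811 m.

155°, 5199 m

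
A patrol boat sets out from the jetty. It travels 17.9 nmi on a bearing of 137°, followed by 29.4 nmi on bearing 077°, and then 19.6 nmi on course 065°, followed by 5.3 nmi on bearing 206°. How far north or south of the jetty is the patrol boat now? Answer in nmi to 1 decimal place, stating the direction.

3.0 nmi south

Leg 1 (137°, 17.9 nmi): east 17.9 sin 137° = 12.21, north 17.9 cos 137° = -13.09
Leg 2 (077°, 29.4 nmi): east 29.4 sin 77° = 28.65, north 29.4 cos 77° = 6.61
Leg 3 (065°, 19.6 nmi): east 19.6 sin 65° = 17.76, north 19.6 cos 65° = 8.28
Leg 4 (206°, 5.3 nmi): east 5.3 sin 206° = -2.32, north 5.3 cos 206° = -4.76
Net north component: -2.96 nmi.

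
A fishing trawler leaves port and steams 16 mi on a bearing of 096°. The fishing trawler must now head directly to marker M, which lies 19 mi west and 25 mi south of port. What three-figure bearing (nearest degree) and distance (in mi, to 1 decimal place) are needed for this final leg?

236°, 42.0 mi

Leg 1 (096°, 16 mi): east 16 sin 96° = 15.91, north 16 cos 96° = -1.67
Current position: (15.91, -1.67). Target: (-19, -25). Remaining: Δeast = -34.91, Δnorth = -23.33.
Bearing = atan2(-34.91, -23.33) mod 360° = 236.25°; distance = √((-34.91)² + (-23.33)²) = 41.989 mi.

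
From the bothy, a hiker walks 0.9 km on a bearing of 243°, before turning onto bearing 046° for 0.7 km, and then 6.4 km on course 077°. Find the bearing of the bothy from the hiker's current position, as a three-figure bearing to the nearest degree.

256°

Leg 1 (243°, 0.9 km): east 0.9 sin 243° = -0.80, north 0.9 cos 243° = -0.41
Leg 2 (046°, 0.7 km): east 0.7 sin 46° = 0.50, north 0.7 cos 46° = 0.49
Leg 3 (077°, 6.4 km): east 6.4 sin 77° = 6.24, north 6.4 cos 77° = 1.44
Net displacement: 5.94 east, 1.52 north. Direction back to start is (-5.94, -1.52): bearing = atan2(-5.94, -1.52) mod 360° = 255.66° ≈ 256°.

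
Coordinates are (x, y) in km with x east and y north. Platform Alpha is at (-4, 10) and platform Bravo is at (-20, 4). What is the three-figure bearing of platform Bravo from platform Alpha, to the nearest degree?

Δeast = -20 − -4 = -16.00; Δnorth = 4 − 10 = -6.00.
Bearing = atan2(Δeast, Δnorth) mod 360° = 249.44° ≈ 249°.

249°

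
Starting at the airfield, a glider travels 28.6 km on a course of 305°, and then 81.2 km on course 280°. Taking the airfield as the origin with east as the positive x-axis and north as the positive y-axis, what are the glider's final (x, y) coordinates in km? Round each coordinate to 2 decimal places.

(-103.39, 30.50)

Leg 1 (305°, 28.6 km): east 28.6 sin 305° = -23.43, north 28.6 cos 305° = 16.40
Leg 2 (280°, 81.2 km): east 81.2 sin 280° = -79.97, north 81.2 cos 280° = 14.10
Summing: -103.39 km east, 30.50 km north → (-103.39, 30.50).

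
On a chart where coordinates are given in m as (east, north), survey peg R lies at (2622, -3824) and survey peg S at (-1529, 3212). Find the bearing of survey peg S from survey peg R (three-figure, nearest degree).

329°

Δeast = -1529 − 2622 = -4151.00; Δnorth = 3212 − -3824 = 7036.00.
Bearing = atan2(Δeast, Δnorth) mod 360° = 329.46° ≈ 329°.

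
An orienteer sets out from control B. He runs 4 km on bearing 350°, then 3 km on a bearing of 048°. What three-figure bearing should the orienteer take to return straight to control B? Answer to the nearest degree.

194°

Leg 1 (350°, 4 km): east 4 sin 350° = -0.69, north 4 cos 350° = 3.94
Leg 2 (048°, 3 km): east 3 sin 48° = 2.23, north 3 cos 48° = 2.01
Net displacement: 1.53 east, 5.95 north. Direction back to start is (-1.53, -5.95): bearing = atan2(-1.53, -5.95) mod 360° = 194.47° ≈ 194°.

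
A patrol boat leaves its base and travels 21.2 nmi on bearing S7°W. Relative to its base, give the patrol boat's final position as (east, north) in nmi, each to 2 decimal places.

Leg 1 (S7°W, 21.2 nmi): east 21.2 sin 187° = -2.58, north 21.2 cos 187° = -21.04
Summing: -2.58 nmi east, -21.04 nmi north → (-2.58, -21.04).

(-2.58, -21.04)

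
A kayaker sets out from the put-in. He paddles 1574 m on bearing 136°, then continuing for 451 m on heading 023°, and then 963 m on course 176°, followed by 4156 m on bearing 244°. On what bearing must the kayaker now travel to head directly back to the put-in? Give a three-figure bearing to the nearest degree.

034°

Leg 1 (136°, 1574 m): east 1574 sin 136° = 1093.39, north 1574 cos 136° = -1132.24
Leg 2 (023°, 451 m): east 451 sin 23° = 176.22, north 451 cos 23° = 415.15
Leg 3 (176°, 963 m): east 963 sin 176° = 67.18, north 963 cos 176° = -960.65
Leg 4 (244°, 4156 m): east 4156 sin 244° = -3735.39, north 4156 cos 244° = -1821.87
Net displacement: -2398.60 east, -3499.62 north. Direction back to start is (2398.60, 3499.62): bearing = atan2(2398.60, 3499.62) mod 360° = 34.43° ≈ 034°.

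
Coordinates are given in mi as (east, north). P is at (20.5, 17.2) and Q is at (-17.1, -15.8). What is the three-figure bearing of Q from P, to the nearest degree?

Δeast = -17.1 − 20.5 = -37.60; Δnorth = -15.8 − 17.2 = -33.00.
Bearing = atan2(Δeast, Δnorth) mod 360° = 228.73° ≈ 229°.

229°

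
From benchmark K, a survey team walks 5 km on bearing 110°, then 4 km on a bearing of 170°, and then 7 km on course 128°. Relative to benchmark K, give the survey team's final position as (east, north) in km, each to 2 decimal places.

Leg 1 (110°, 5 km): east 5 sin 110° = 4.70, north 5 cos 110° = -1.71
Leg 2 (170°, 4 km): east 4 sin 170° = 0.69, north 4 cos 170° = -3.94
Leg 3 (128°, 7 km): east 7 sin 128° = 5.52, north 7 cos 128° = -4.31
Summing: 10.91 km east, -9.96 km north → (10.91, -9.96).

(10.91, -9.96)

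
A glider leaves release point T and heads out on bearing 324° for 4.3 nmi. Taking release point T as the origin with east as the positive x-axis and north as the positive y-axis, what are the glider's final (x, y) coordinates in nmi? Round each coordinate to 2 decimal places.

(-2.53, 3.48)

Leg 1 (324°, 4.3 nmi): east 4.3 sin 324° = -2.53, north 4.3 cos 324° = 3.48
Summing: -2.53 nmi east, 3.48 nmi north → (-2.53, 3.48).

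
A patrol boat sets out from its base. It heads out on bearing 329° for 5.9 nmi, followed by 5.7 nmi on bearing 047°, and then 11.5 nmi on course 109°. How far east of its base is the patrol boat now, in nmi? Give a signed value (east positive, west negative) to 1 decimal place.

12.0 nmi

Leg 1 (329°, 5.9 nmi): east 5.9 sin 329° = -3.04, north 5.9 cos 329° = 5.06
Leg 2 (047°, 5.7 nmi): east 5.7 sin 47° = 4.17, north 5.7 cos 47° = 3.89
Leg 3 (109°, 11.5 nmi): east 11.5 sin 109° = 10.87, north 11.5 cos 109° = -3.74
Net east component: 12.00 nmi.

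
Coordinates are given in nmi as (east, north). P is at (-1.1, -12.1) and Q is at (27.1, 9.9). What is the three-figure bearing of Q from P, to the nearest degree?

Δeast = 27.1 − -1.1 = 28.20; Δnorth = 9.9 − -12.1 = 22.00.
Bearing = atan2(Δeast, Δnorth) mod 360° = 52.04° ≈ 052°.

052°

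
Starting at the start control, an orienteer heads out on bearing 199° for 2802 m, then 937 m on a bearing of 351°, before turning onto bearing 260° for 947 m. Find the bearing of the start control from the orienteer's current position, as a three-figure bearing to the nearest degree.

Leg 1 (199°, 2802 m): east 2802 sin 199° = -912.24, north 2802 cos 199° = -2649.34
Leg 2 (351°, 937 m): east 937 sin 351° = -146.58, north 937 cos 351° = 925.46
Leg 3 (260°, 947 m): east 947 sin 260° = -932.61, north 947 cos 260° = -164.44
Net displacement: -1991.43 east, -1888.32 north. Direction back to start is (1991.43, 1888.32): bearing = atan2(1991.43, 1888.32) mod 360° = 46.52° ≈ 047°.

047°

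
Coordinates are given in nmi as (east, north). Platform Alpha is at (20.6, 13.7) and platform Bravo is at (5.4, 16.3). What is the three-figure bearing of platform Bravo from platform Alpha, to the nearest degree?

Δeast = 5.4 − 20.6 = -15.20; Δnorth = 16.3 − 13.7 = 2.60.
Bearing = atan2(Δeast, Δnorth) mod 360° = 279.71° ≈ 280°.

280°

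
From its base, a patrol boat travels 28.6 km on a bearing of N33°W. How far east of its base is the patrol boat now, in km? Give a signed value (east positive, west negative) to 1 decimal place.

Leg 1 (N33°W, 28.6 km): east 28.6 sin 327° = -15.58, north 28.6 cos 327° = 23.99
Net east component: -15.58 km.

-15.6 km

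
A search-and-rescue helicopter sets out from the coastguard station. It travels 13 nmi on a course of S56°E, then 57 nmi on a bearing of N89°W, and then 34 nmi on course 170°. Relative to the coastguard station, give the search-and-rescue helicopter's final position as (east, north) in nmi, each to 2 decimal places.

(-40.31, -39.76)

Leg 1 (S56°E, 13 nmi): east 13 sin 124° = 10.78, north 13 cos 124° = -7.27
Leg 2 (N89°W, 57 nmi): east 57 sin 271° = -56.99, north 57 cos 271° = 0.99
Leg 3 (170°, 34 nmi): east 34 sin 170° = 5.90, north 34 cos 170° = -33.48
Summing: -40.31 nmi east, -39.76 nmi north → (-40.31, -39.76).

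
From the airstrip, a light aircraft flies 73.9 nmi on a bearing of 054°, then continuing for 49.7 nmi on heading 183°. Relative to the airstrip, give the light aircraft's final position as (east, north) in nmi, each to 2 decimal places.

(57.19, -6.19)

Leg 1 (054°, 73.9 nmi): east 73.9 sin 54° = 59.79, north 73.9 cos 54° = 43.44
Leg 2 (183°, 49.7 nmi): east 49.7 sin 183° = -2.60, north 49.7 cos 183° = -49.63
Summing: 57.19 nmi east, -6.19 nmi north → (57.19, -6.19).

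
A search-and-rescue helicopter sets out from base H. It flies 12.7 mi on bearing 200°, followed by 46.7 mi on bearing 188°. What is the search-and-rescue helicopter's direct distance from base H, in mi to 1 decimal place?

Leg 1 (200°, 12.7 mi): east 12.7 sin 200° = -4.34, north 12.7 cos 200° = -11.93
Leg 2 (188°, 46.7 mi): east 46.7 sin 188° = -6.50, north 46.7 cos 188° = -46.25
Net: -10.84 east, -58.18 north. Distance = √((-10.84)² + (-58.18)²) = 59.181 mi.

59.2 mi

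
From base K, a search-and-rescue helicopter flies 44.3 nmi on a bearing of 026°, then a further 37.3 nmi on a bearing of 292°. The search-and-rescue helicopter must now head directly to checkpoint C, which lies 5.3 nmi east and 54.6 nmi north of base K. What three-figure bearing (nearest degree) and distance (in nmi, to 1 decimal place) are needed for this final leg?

088°, 20.5 nmi

Leg 1 (026°, 44.3 nmi): east 44.3 sin 26° = 19.42, north 44.3 cos 26° = 39.82
Leg 2 (292°, 37.3 nmi): east 37.3 sin 292° = -34.58, north 37.3 cos 292° = 13.97
Current position: (-15.16, 53.79). Target: (5.3, 54.6). Remaining: Δeast = 20.46, Δnorth = 0.81.
Bearing = atan2(20.46, 0.81) mod 360° = 87.73°; distance = √((20.46)² + (0.81)²) = 20.480 nmi.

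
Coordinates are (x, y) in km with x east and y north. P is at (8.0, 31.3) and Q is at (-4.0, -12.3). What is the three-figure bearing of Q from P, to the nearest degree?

195°

Δeast = -4.0 − 8.0 = -12.00; Δnorth = -12.3 − 31.3 = -43.60.
Bearing = atan2(Δeast, Δnorth) mod 360° = 195.39° ≈ 195°.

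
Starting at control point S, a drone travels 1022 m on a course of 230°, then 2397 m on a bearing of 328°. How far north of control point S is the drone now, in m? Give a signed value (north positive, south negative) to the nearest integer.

1376 m

Leg 1 (230°, 1022 m): east 1022 sin 230° = -782.90, north 1022 cos 230° = -656.93
Leg 2 (328°, 2397 m): east 2397 sin 328° = -1270.22, north 2397 cos 328° = 2032.77
Net north component: 1375.84 m.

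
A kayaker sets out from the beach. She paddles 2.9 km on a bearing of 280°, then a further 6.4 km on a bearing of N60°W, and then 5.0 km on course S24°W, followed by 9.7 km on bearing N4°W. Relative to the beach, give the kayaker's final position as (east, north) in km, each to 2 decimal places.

(-11.11, 8.81)

Leg 1 (280°, 2.9 km): east 2.9 sin 280° = -2.86, north 2.9 cos 280° = 0.50
Leg 2 (N60°W, 6.4 km): east 6.4 sin 300° = -5.54, north 6.4 cos 300° = 3.20
Leg 3 (S24°W, 5.0 km): east 5.0 sin 204° = -2.03, north 5.0 cos 204° = -4.57
Leg 4 (N4°W, 9.7 km): east 9.7 sin 356° = -0.68, north 9.7 cos 356° = 9.68
Summing: -11.11 km east, 8.81 km north → (-11.11, 8.81).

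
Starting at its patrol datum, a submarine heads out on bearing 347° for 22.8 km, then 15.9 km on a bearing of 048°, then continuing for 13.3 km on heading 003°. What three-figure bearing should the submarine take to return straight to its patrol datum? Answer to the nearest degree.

Leg 1 (347°, 22.8 km): east 22.8 sin 347° = -5.13, north 22.8 cos 347° = 22.22
Leg 2 (048°, 15.9 km): east 15.9 sin 48° = 11.82, north 15.9 cos 48° = 10.64
Leg 3 (003°, 13.3 km): east 13.3 sin 3° = 0.70, north 13.3 cos 3° = 13.28
Net displacement: 7.38 east, 46.14 north. Direction back to start is (-7.38, -46.14): bearing = atan2(-7.38, -46.14) mod 360° = 189.09° ≈ 189°.

189°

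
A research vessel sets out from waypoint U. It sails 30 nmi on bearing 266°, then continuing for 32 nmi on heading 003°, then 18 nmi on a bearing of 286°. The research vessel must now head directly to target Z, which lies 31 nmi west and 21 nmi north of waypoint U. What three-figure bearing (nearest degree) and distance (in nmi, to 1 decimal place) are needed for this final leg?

Leg 1 (266°, 30 nmi): east 30 sin 266° = -29.93, north 30 cos 266° = -2.09
Leg 2 (003°, 32 nmi): east 32 sin 3° = 1.67, north 32 cos 3° = 31.96
Leg 3 (286°, 18 nmi): east 18 sin 286° = -17.30, north 18 cos 286° = 4.96
Current position: (-45.55, 34.82). Target: (-31, 21). Remaining: Δeast = 14.55, Δnorth = -13.82.
Bearing = atan2(14.55, -13.82) mod 360° = 133.53°; distance = √((14.55)² + (-13.82)²) = 20.074 nmi.

134°, 20.1 nmi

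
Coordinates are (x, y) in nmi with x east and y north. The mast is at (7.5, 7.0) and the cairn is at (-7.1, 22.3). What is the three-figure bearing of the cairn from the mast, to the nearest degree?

316°

Δeast = -7.1 − 7.5 = -14.60; Δnorth = 22.3 − 7.0 = 15.30.
Bearing = atan2(Δeast, Δnorth) mod 360° = 316.34° ≈ 316°.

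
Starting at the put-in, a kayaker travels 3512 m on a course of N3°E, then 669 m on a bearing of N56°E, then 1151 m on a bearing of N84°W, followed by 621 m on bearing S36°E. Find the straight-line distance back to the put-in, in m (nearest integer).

Leg 1 (N3°E, 3512 m): east 3512 sin 3° = 183.80, north 3512 cos 3° = 3507.19
Leg 2 (N56°E, 669 m): east 669 sin 56° = 554.63, north 669 cos 56° = 374.10
Leg 3 (N84°W, 1151 m): east 1151 sin 276° = -1144.69, north 1151 cos 276° = 120.31
Leg 4 (S36°E, 621 m): east 621 sin 144° = 365.01, north 621 cos 144° = -502.40
Net: -41.25 east, 3499.20 north. Distance = √((-41.25)² + (3499.20)²) = 3499.443 m.

3499 m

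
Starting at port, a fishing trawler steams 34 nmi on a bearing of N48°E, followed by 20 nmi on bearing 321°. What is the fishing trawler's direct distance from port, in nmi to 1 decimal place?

40.3 nmi

Leg 1 (N48°E, 34 nmi): east 34 sin 48° = 25.27, north 34 cos 48° = 22.75
Leg 2 (321°, 20 nmi): east 20 sin 321° = -12.59, north 20 cos 321° = 15.54
Net: 12.68 east, 38.29 north. Distance = √((12.68)² + (38.29)²) = 40.338 nmi.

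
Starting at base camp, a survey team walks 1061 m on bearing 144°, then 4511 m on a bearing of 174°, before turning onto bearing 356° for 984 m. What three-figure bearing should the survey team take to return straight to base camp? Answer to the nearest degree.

347°

Leg 1 (144°, 1061 m): east 1061 sin 144° = 623.64, north 1061 cos 144° = -858.37
Leg 2 (174°, 4511 m): east 4511 sin 174° = 471.53, north 4511 cos 174° = -4486.29
Leg 3 (356°, 984 m): east 984 sin 356° = -68.64, north 984 cos 356° = 981.60
Net displacement: 1026.53 east, -4363.05 north. Direction back to start is (-1026.53, 4363.05): bearing = atan2(-1026.53, 4363.05) mod 360° = 346.76° ≈ 347°.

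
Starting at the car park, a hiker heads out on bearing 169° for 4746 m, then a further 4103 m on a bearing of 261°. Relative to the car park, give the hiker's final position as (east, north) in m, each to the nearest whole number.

(-3147, -5301)

Leg 1 (169°, 4746 m): east 4746 sin 169° = 905.58, north 4746 cos 169° = -4658.80
Leg 2 (261°, 4103 m): east 4103 sin 261° = -4052.49, north 4103 cos 261° = -641.85
Summing: -3146.91 m east, -5300.65 m north → (-3147, -5301).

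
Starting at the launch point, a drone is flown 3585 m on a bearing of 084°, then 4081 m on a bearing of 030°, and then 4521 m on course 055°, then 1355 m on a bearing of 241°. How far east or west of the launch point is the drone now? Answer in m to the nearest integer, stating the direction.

Leg 1 (084°, 3585 m): east 3585 sin 84° = 3565.36, north 3585 cos 84° = 374.73
Leg 2 (030°, 4081 m): east 4081 sin 30° = 2040.50, north 4081 cos 30° = 3534.25
Leg 3 (055°, 4521 m): east 4521 sin 55° = 3703.39, north 4521 cos 55° = 2593.14
Leg 4 (241°, 1355 m): east 1355 sin 241° = -1185.11, north 1355 cos 241° = -656.92
Net east component: 8124.14 m.

8124 m east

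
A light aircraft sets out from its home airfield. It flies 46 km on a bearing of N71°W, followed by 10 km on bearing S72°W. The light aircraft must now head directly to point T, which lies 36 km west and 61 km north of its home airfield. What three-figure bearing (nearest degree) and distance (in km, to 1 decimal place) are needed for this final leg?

Leg 1 (N71°W, 46 km): east 46 sin 289° = -43.49, north 46 cos 289° = 14.98
Leg 2 (S72°W, 10 km): east 10 sin 252° = -9.51, north 10 cos 252° = -3.09
Current position: (-53.00, 11.89). Target: (-36, 61). Remaining: Δeast = 17.00, Δnorth = 49.11.
Bearing = atan2(17.00, 49.11) mod 360° = 19.10°; distance = √((17.00)² + (49.11)²) = 51.974 km.

019°, 52.0 km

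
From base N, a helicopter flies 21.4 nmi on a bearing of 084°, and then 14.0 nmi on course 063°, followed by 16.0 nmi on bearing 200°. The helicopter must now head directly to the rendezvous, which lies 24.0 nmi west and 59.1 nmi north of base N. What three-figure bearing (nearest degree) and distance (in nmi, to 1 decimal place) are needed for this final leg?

Leg 1 (084°, 21.4 nmi): east 21.4 sin 84° = 21.28, north 21.4 cos 84° = 2.24
Leg 2 (063°, 14.0 nmi): east 14.0 sin 63° = 12.47, north 14.0 cos 63° = 6.36
Leg 3 (200°, 16.0 nmi): east 16.0 sin 200° = -5.47, north 16.0 cos 200° = -15.04
Current position: (28.28, -6.44). Target: (-24.0, 59.1). Remaining: Δeast = -52.28, Δnorth = 65.54.
Bearing = atan2(-52.28, 65.54) mod 360° = 321.42°; distance = √((-52.28)² + (65.54)²) = 83.842 nmi.

321°, 83.8 nmi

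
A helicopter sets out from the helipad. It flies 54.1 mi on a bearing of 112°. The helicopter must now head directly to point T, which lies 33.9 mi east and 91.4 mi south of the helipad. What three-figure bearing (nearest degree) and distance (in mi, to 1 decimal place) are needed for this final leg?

Leg 1 (112°, 54.1 mi): east 54.1 sin 112° = 50.16, north 54.1 cos 112° = -20.27
Current position: (50.16, -20.27). Target: (33.9, -91.4). Remaining: Δeast = -16.26, Δnorth = -71.13.
Bearing = atan2(-16.26, -71.13) mod 360° = 192.88°; distance = √((-16.26)² + (-71.13)²) = 72.969 mi.

193°, 73.0 mi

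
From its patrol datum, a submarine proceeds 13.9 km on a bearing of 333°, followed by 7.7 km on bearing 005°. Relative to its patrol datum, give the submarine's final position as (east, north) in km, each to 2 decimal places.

Leg 1 (333°, 13.9 km): east 13.9 sin 333° = -6.31, north 13.9 cos 333° = 12.38
Leg 2 (005°, 7.7 km): east 7.7 sin 5° = 0.67, north 7.7 cos 5° = 7.67
Summing: -5.64 km east, 20.06 km north → (-5.64, 20.06).

(-5.64, 20.06)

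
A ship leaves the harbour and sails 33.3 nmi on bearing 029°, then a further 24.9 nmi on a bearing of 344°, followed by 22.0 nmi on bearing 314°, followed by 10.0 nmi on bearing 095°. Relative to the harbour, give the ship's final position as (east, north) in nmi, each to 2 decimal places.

Leg 1 (029°, 33.3 nmi): east 33.3 sin 29° = 16.14, north 33.3 cos 29° = 29.12
Leg 2 (344°, 24.9 nmi): east 24.9 sin 344° = -6.86, north 24.9 cos 344° = 23.94
Leg 3 (314°, 22.0 nmi): east 22.0 sin 314° = -15.83, north 22.0 cos 314° = 15.28
Leg 4 (095°, 10.0 nmi): east 10.0 sin 95° = 9.96, north 10.0 cos 95° = -0.87
Summing: 3.42 nmi east, 67.47 nmi north → (3.42, 67.47).

(3.42, 67.47)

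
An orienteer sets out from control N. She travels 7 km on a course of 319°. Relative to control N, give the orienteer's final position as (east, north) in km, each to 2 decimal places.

Leg 1 (319°, 7 km): east 7 sin 319° = -4.59, north 7 cos 319° = 5.28
Summing: -4.59 km east, 5.28 km north → (-4.59, 5.28).

(-4.59, 5.28)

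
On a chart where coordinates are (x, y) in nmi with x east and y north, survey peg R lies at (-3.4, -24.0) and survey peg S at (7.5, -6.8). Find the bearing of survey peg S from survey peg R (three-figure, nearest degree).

Δeast = 7.5 − -3.4 = 10.90; Δnorth = -6.8 − -24.0 = 17.20.
Bearing = atan2(Δeast, Δnorth) mod 360° = 32.36° ≈ 032°.

032°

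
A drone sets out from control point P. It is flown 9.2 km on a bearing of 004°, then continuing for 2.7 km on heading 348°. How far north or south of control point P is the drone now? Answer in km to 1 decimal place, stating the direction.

11.8 km north

Leg 1 (004°, 9.2 km): east 9.2 sin 4° = 0.64, north 9.2 cos 4° = 9.18
Leg 2 (348°, 2.7 km): east 2.7 sin 348° = -0.56, north 2.7 cos 348° = 2.64
Net north component: 11.82 km.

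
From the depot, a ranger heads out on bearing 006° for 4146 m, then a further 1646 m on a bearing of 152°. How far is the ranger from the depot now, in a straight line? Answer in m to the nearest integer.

Leg 1 (006°, 4146 m): east 4146 sin 6° = 433.38, north 4146 cos 6° = 4123.29
Leg 2 (152°, 1646 m): east 1646 sin 152° = 772.75, north 1646 cos 152° = -1453.33
Net: 1206.13 east, 2669.96 north. Distance = √((1206.13)² + (2669.96)²) = 2929.745 m.

2930 m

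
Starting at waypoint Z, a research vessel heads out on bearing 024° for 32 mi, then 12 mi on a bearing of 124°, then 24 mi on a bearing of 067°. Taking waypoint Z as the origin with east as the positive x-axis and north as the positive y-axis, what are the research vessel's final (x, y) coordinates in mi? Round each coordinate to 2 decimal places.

Leg 1 (024°, 32 mi): east 32 sin 24° = 13.02, north 32 cos 24° = 29.23
Leg 2 (124°, 12 mi): east 12 sin 124° = 9.95, north 12 cos 124° = -6.71
Leg 3 (067°, 24 mi): east 24 sin 67° = 22.09, north 24 cos 67° = 9.38
Summing: 45.06 mi east, 31.90 mi north → (45.06, 31.90).

(45.06, 31.90)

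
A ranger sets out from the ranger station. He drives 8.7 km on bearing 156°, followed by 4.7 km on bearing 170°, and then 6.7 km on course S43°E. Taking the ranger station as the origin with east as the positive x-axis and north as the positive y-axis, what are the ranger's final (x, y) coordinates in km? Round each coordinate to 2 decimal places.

Leg 1 (156°, 8.7 km): east 8.7 sin 156° = 3.54, north 8.7 cos 156° = -7.95
Leg 2 (170°, 4.7 km): east 4.7 sin 170° = 0.82, north 4.7 cos 170° = -4.63
Leg 3 (S43°E, 6.7 km): east 6.7 sin 137° = 4.57, north 6.7 cos 137° = -4.90
Summing: 8.92 km east, -17.48 km north → (8.92, -17.48).

(8.92, -17.48)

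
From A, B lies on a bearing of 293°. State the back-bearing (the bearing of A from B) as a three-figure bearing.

113°

Back-bearing = 293° − 180° = 113°.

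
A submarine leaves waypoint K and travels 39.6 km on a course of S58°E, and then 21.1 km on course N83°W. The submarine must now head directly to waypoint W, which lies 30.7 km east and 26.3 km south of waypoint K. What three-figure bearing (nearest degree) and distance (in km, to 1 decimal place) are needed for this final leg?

Leg 1 (S58°E, 39.6 km): east 39.6 sin 122° = 33.58, north 39.6 cos 122° = -20.98
Leg 2 (N83°W, 21.1 km): east 21.1 sin 277° = -20.94, north 21.1 cos 277° = 2.57
Current position: (12.64, -18.41). Target: (30.7, -26.3). Remaining: Δeast = 18.06, Δnorth = -7.89.
Bearing = atan2(18.06, -7.89) mod 360° = 113.59°; distance = √((18.06)² + (-7.89)²) = 19.707 km.

114°, 19.7 km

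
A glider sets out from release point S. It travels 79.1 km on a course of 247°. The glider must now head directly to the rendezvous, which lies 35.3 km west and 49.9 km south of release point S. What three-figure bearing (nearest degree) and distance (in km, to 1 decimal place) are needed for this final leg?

Leg 1 (247°, 79.1 km): east 79.1 sin 247° = -72.81, north 79.1 cos 247° = -30.91
Current position: (-72.81, -30.91). Target: (-35.3, -49.9). Remaining: Δeast = 37.51, Δnorth = -18.99.
Bearing = atan2(37.51, -18.99) mod 360° = 116.85°; distance = √((37.51)² + (-18.99)²) = 42.046 km.

117°, 42.0 km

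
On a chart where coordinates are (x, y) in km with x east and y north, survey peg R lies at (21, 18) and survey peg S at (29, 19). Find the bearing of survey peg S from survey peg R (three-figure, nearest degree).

083°

Δeast = 29 − 21 = 8.00; Δnorth = 19 − 18 = 1.00.
Bearing = atan2(Δeast, Δnorth) mod 360° = 82.87° ≈ 083°.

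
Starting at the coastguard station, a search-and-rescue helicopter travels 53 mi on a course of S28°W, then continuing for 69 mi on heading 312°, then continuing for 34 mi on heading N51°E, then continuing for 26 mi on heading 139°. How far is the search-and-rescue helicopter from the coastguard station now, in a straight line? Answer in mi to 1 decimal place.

32.7 mi

Leg 1 (S28°W, 53 mi): east 53 sin 208° = -24.88, north 53 cos 208° = -46.80
Leg 2 (312°, 69 mi): east 69 sin 312° = -51.28, north 69 cos 312° = 46.17
Leg 3 (N51°E, 34 mi): east 34 sin 51° = 26.42, north 34 cos 51° = 21.40
Leg 4 (139°, 26 mi): east 26 sin 139° = 17.06, north 26 cos 139° = -19.62
Net: -32.68 east, 1.15 north. Distance = √((-32.68)² + (1.15)²) = 32.699 mi.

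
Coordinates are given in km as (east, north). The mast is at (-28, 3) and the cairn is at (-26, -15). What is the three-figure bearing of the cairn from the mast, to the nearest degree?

Δeast = -26 − -28 = 2.00; Δnorth = -15 − 3 = -18.00.
Bearing = atan2(Δeast, Δnorth) mod 360° = 173.66° ≈ 174°.

174°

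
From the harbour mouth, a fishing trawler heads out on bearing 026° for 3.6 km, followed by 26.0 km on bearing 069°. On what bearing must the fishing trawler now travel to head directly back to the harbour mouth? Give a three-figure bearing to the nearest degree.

244°

Leg 1 (026°, 3.6 km): east 3.6 sin 26° = 1.58, north 3.6 cos 26° = 3.24
Leg 2 (069°, 26.0 km): east 26.0 sin 69° = 24.27, north 26.0 cos 69° = 9.32
Net displacement: 25.85 east, 12.55 north. Direction back to start is (-25.85, -12.55): bearing = atan2(-25.85, -12.55) mod 360° = 244.10° ≈ 244°.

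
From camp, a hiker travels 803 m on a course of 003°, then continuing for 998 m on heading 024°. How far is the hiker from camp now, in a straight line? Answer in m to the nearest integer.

1771 m

Leg 1 (003°, 803 m): east 803 sin 3° = 42.03, north 803 cos 3° = 801.90
Leg 2 (024°, 998 m): east 998 sin 24° = 405.92, north 998 cos 24° = 911.72
Net: 447.95 east, 1713.62 north. Distance = √((447.95)² + (1713.62)²) = 1771.199 m.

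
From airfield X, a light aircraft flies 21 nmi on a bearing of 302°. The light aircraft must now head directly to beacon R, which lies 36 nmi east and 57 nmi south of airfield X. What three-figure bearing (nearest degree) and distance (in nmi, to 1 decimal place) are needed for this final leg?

Leg 1 (302°, 21 nmi): east 21 sin 302° = -17.81, north 21 cos 302° = 11.13
Current position: (-17.81, 11.13). Target: (36, -57). Remaining: Δeast = 53.81, Δnorth = -68.13.
Bearing = atan2(53.81, -68.13) mod 360° = 141.70°; distance = √((53.81)² + (-68.13)²) = 86.815 nmi.

142°, 86.8 nmi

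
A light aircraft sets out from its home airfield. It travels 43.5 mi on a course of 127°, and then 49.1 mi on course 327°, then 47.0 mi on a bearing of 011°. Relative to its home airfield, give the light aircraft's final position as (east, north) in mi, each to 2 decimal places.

(16.97, 61.14)

Leg 1 (127°, 43.5 mi): east 43.5 sin 127° = 34.74, north 43.5 cos 127° = -26.18
Leg 2 (327°, 49.1 mi): east 49.1 sin 327° = -26.74, north 49.1 cos 327° = 41.18
Leg 3 (011°, 47.0 mi): east 47.0 sin 11° = 8.97, north 47.0 cos 11° = 46.14
Summing: 16.97 mi east, 61.14 mi north → (16.97, 61.14).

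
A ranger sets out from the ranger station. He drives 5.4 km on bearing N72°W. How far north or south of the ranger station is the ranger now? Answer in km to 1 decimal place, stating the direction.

Leg 1 (N72°W, 5.4 km): east 5.4 sin 288° = -5.14, north 5.4 cos 288° = 1.67
Net north component: 1.67 km.

1.7 km north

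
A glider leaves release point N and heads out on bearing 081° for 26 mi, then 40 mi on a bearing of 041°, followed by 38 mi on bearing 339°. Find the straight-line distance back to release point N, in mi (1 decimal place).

79.6 mi

Leg 1 (081°, 26 mi): east 26 sin 81° = 25.68, north 26 cos 81° = 4.07
Leg 2 (041°, 40 mi): east 40 sin 41° = 26.24, north 40 cos 41° = 30.19
Leg 3 (339°, 38 mi): east 38 sin 339° = -13.62, north 38 cos 339° = 35.48
Net: 38.30 east, 69.73 north. Distance = √((38.30)² + (69.73)²) = 79.560 mi.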